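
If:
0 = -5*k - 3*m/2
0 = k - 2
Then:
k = 2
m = -20/3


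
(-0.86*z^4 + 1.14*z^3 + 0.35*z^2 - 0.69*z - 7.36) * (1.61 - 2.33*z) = 2.0038*z^5 - 4.0408*z^4 + 1.0199*z^3 + 2.1712*z^2 + 16.0379*z - 11.8496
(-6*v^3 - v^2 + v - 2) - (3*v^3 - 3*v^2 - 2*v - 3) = -9*v^3 + 2*v^2 + 3*v + 1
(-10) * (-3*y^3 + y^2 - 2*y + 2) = 30*y^3 - 10*y^2 + 20*y - 20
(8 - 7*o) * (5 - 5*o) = 35*o^2 - 75*o + 40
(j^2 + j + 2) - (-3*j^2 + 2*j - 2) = 4*j^2 - j + 4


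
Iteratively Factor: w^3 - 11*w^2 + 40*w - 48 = (w - 4)*(w^2 - 7*w + 12) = (w - 4)*(w - 3)*(w - 4)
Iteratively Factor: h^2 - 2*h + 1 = (h - 1)*(h - 1)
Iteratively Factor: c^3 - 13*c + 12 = (c - 1)*(c^2 + c - 12) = (c - 1)*(c + 4)*(c - 3)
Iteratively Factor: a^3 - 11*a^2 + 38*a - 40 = (a - 4)*(a^2 - 7*a + 10) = (a - 4)*(a - 2)*(a - 5)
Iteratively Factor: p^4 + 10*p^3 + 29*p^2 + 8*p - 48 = (p + 4)*(p^3 + 6*p^2 + 5*p - 12) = (p - 1)*(p + 4)*(p^2 + 7*p + 12) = (p - 1)*(p + 3)*(p + 4)*(p + 4)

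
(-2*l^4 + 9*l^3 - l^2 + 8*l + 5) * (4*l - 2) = -8*l^5 + 40*l^4 - 22*l^3 + 34*l^2 + 4*l - 10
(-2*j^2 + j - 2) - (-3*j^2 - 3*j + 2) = j^2 + 4*j - 4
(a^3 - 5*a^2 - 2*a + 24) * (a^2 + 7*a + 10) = a^5 + 2*a^4 - 27*a^3 - 40*a^2 + 148*a + 240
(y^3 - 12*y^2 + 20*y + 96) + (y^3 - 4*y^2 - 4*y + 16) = 2*y^3 - 16*y^2 + 16*y + 112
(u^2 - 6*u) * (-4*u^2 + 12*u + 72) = -4*u^4 + 36*u^3 - 432*u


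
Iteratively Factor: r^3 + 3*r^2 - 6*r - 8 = (r - 2)*(r^2 + 5*r + 4) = (r - 2)*(r + 4)*(r + 1)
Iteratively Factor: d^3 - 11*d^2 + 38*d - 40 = (d - 5)*(d^2 - 6*d + 8) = (d - 5)*(d - 4)*(d - 2)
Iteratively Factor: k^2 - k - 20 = (k + 4)*(k - 5)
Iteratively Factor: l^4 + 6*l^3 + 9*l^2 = (l)*(l^3 + 6*l^2 + 9*l) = l*(l + 3)*(l^2 + 3*l) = l^2*(l + 3)*(l + 3)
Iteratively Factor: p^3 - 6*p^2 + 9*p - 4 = (p - 1)*(p^2 - 5*p + 4) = (p - 4)*(p - 1)*(p - 1)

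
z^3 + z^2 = z^2*(z + 1)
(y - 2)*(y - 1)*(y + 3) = y^3 - 7*y + 6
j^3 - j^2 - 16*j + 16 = (j - 4)*(j - 1)*(j + 4)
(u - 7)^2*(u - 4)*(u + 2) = u^4 - 16*u^3 + 69*u^2 + 14*u - 392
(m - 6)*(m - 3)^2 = m^3 - 12*m^2 + 45*m - 54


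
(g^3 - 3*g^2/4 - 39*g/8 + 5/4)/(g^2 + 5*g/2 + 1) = (8*g^2 - 22*g + 5)/(4*(2*g + 1))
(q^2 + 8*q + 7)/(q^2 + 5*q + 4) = (q + 7)/(q + 4)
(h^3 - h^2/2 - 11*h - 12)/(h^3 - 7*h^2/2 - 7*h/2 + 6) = (h + 2)/(h - 1)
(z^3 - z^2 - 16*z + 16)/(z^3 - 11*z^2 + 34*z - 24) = (z + 4)/(z - 6)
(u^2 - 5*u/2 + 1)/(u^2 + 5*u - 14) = (u - 1/2)/(u + 7)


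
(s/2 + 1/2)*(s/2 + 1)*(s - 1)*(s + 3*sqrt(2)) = s^4/4 + s^3/2 + 3*sqrt(2)*s^3/4 - s^2/4 + 3*sqrt(2)*s^2/2 - 3*sqrt(2)*s/4 - s/2 - 3*sqrt(2)/2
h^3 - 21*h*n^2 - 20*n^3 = (h - 5*n)*(h + n)*(h + 4*n)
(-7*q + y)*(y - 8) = -7*q*y + 56*q + y^2 - 8*y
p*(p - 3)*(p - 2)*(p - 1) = p^4 - 6*p^3 + 11*p^2 - 6*p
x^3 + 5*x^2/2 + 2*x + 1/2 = (x + 1/2)*(x + 1)^2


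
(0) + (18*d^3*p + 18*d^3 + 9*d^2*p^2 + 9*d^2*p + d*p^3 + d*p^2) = 18*d^3*p + 18*d^3 + 9*d^2*p^2 + 9*d^2*p + d*p^3 + d*p^2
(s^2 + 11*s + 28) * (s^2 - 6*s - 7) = s^4 + 5*s^3 - 45*s^2 - 245*s - 196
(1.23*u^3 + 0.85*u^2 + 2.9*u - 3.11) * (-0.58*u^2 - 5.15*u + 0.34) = -0.7134*u^5 - 6.8275*u^4 - 5.6413*u^3 - 12.8422*u^2 + 17.0025*u - 1.0574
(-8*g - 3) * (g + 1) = -8*g^2 - 11*g - 3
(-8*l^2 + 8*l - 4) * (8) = -64*l^2 + 64*l - 32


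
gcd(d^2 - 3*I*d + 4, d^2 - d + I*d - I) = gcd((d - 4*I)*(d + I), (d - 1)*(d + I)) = d + I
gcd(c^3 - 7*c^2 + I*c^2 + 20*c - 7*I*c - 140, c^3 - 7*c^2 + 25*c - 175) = c^2 + c*(-7 + 5*I) - 35*I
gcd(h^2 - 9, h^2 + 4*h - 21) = h - 3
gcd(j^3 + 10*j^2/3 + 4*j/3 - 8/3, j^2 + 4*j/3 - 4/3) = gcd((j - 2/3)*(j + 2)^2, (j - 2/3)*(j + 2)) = j^2 + 4*j/3 - 4/3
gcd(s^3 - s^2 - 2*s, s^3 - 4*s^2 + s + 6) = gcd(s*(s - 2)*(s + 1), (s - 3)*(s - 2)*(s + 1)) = s^2 - s - 2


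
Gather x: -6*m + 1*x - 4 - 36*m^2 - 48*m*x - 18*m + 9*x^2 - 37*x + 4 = -36*m^2 - 24*m + 9*x^2 + x*(-48*m - 36)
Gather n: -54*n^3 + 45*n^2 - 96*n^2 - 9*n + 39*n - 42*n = -54*n^3 - 51*n^2 - 12*n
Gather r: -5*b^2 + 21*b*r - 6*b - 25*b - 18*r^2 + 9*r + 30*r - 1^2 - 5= -5*b^2 - 31*b - 18*r^2 + r*(21*b + 39) - 6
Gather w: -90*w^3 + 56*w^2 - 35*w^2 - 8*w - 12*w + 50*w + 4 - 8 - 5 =-90*w^3 + 21*w^2 + 30*w - 9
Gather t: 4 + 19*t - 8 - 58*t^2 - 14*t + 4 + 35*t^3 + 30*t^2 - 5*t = 35*t^3 - 28*t^2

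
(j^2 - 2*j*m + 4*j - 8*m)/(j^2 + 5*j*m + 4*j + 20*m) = (j - 2*m)/(j + 5*m)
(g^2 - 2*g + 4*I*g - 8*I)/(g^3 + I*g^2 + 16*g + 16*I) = (g - 2)/(g^2 - 3*I*g + 4)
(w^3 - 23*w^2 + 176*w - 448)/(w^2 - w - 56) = (w^2 - 15*w + 56)/(w + 7)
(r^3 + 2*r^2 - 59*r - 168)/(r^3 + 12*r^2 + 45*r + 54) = (r^2 - r - 56)/(r^2 + 9*r + 18)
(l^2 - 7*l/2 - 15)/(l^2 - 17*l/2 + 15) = (2*l + 5)/(2*l - 5)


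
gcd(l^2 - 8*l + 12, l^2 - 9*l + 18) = l - 6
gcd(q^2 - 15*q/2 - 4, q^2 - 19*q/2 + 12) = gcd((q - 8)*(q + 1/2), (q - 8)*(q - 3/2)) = q - 8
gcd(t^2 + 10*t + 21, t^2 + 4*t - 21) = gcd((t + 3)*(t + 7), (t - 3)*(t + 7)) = t + 7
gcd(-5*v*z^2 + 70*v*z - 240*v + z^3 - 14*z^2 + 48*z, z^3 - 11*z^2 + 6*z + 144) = z^2 - 14*z + 48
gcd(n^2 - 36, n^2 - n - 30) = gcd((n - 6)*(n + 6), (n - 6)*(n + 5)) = n - 6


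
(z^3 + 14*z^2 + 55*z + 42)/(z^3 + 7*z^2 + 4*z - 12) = (z^2 + 8*z + 7)/(z^2 + z - 2)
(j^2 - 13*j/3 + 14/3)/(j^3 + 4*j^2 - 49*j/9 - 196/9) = 3*(j - 2)/(3*j^2 + 19*j + 28)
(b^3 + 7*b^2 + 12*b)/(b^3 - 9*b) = (b + 4)/(b - 3)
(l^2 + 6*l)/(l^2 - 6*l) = (l + 6)/(l - 6)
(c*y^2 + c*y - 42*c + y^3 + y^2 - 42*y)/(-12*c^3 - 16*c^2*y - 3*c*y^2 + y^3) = (y^2 + y - 42)/(-12*c^2 - 4*c*y + y^2)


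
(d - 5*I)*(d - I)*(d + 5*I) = d^3 - I*d^2 + 25*d - 25*I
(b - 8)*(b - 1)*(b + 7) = b^3 - 2*b^2 - 55*b + 56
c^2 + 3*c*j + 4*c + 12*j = (c + 4)*(c + 3*j)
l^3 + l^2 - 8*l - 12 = (l - 3)*(l + 2)^2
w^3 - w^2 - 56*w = w*(w - 8)*(w + 7)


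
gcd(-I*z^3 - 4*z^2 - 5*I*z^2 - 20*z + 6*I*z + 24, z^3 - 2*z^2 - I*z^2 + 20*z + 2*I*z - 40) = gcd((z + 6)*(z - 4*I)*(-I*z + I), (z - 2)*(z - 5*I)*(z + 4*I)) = 1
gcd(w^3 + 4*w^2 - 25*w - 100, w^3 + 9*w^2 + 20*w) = w^2 + 9*w + 20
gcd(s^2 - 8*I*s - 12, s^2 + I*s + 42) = s - 6*I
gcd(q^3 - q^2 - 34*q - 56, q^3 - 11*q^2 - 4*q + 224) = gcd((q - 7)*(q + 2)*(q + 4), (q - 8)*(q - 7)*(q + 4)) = q^2 - 3*q - 28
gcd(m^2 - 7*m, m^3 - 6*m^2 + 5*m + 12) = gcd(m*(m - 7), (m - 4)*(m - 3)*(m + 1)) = 1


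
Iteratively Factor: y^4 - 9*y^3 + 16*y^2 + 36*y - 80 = (y - 5)*(y^3 - 4*y^2 - 4*y + 16) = (y - 5)*(y - 4)*(y^2 - 4) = (y - 5)*(y - 4)*(y + 2)*(y - 2)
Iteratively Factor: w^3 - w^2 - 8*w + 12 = (w - 2)*(w^2 + w - 6) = (w - 2)*(w + 3)*(w - 2)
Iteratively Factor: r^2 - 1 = (r - 1)*(r + 1)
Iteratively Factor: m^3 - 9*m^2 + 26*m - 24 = (m - 4)*(m^2 - 5*m + 6) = (m - 4)*(m - 2)*(m - 3)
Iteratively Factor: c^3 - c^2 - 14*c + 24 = (c - 3)*(c^2 + 2*c - 8) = (c - 3)*(c - 2)*(c + 4)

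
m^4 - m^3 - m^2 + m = m*(m - 1)^2*(m + 1)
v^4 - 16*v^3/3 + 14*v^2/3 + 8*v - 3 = (v - 3)^2*(v - 1/3)*(v + 1)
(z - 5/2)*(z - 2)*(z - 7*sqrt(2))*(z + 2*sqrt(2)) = z^4 - 5*sqrt(2)*z^3 - 9*z^3/2 - 23*z^2 + 45*sqrt(2)*z^2/2 - 25*sqrt(2)*z + 126*z - 140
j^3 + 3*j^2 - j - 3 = (j - 1)*(j + 1)*(j + 3)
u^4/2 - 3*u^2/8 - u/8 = u*(u/2 + 1/4)*(u - 1)*(u + 1/2)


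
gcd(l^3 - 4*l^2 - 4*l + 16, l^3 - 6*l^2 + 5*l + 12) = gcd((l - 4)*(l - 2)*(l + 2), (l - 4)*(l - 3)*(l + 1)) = l - 4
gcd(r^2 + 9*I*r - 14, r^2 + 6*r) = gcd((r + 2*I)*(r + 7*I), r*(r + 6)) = 1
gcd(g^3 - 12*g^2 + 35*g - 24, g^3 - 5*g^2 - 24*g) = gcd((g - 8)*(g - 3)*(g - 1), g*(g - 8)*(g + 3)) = g - 8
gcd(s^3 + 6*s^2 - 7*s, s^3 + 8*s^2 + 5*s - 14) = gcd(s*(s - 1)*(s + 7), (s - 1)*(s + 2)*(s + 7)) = s^2 + 6*s - 7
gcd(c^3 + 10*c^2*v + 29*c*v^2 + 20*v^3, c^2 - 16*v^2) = c + 4*v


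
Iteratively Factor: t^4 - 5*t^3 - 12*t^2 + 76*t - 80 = (t - 5)*(t^3 - 12*t + 16) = (t - 5)*(t - 2)*(t^2 + 2*t - 8) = (t - 5)*(t - 2)*(t + 4)*(t - 2)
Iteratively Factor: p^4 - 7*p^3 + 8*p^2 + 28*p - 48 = (p - 2)*(p^3 - 5*p^2 - 2*p + 24) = (p - 4)*(p - 2)*(p^2 - p - 6) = (p - 4)*(p - 3)*(p - 2)*(p + 2)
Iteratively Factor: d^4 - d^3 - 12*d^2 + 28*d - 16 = (d - 2)*(d^3 + d^2 - 10*d + 8) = (d - 2)^2*(d^2 + 3*d - 4) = (d - 2)^2*(d + 4)*(d - 1)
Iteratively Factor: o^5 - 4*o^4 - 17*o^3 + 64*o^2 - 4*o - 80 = (o - 5)*(o^4 + o^3 - 12*o^2 + 4*o + 16) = (o - 5)*(o + 4)*(o^3 - 3*o^2 + 4) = (o - 5)*(o + 1)*(o + 4)*(o^2 - 4*o + 4) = (o - 5)*(o - 2)*(o + 1)*(o + 4)*(o - 2)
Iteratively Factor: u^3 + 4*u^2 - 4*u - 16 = (u - 2)*(u^2 + 6*u + 8) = (u - 2)*(u + 2)*(u + 4)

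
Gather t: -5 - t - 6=-t - 11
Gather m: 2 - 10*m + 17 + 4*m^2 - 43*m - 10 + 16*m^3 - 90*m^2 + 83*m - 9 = 16*m^3 - 86*m^2 + 30*m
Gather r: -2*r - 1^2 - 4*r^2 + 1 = -4*r^2 - 2*r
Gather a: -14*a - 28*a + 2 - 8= -42*a - 6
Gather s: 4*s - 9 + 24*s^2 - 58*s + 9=24*s^2 - 54*s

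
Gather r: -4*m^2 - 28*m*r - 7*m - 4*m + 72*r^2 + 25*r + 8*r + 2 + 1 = -4*m^2 - 11*m + 72*r^2 + r*(33 - 28*m) + 3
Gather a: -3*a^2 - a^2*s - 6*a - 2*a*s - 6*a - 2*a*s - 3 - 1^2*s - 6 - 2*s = a^2*(-s - 3) + a*(-4*s - 12) - 3*s - 9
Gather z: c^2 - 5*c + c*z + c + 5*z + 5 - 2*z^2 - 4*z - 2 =c^2 - 4*c - 2*z^2 + z*(c + 1) + 3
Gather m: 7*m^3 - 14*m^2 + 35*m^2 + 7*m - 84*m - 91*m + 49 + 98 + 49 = 7*m^3 + 21*m^2 - 168*m + 196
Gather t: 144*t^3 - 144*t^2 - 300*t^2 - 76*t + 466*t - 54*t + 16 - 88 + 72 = 144*t^3 - 444*t^2 + 336*t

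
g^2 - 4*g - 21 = (g - 7)*(g + 3)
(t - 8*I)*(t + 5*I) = t^2 - 3*I*t + 40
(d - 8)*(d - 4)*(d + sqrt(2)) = d^3 - 12*d^2 + sqrt(2)*d^2 - 12*sqrt(2)*d + 32*d + 32*sqrt(2)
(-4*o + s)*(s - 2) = -4*o*s + 8*o + s^2 - 2*s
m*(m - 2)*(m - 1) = m^3 - 3*m^2 + 2*m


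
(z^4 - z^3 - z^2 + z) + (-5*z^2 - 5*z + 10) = z^4 - z^3 - 6*z^2 - 4*z + 10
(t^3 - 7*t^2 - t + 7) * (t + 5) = t^4 - 2*t^3 - 36*t^2 + 2*t + 35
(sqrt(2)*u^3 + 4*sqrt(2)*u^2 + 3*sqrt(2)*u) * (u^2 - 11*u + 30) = sqrt(2)*u^5 - 7*sqrt(2)*u^4 - 11*sqrt(2)*u^3 + 87*sqrt(2)*u^2 + 90*sqrt(2)*u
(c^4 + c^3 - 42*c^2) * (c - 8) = c^5 - 7*c^4 - 50*c^3 + 336*c^2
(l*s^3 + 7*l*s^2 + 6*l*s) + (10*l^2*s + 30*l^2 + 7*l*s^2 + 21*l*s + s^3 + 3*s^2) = 10*l^2*s + 30*l^2 + l*s^3 + 14*l*s^2 + 27*l*s + s^3 + 3*s^2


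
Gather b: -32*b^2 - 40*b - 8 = -32*b^2 - 40*b - 8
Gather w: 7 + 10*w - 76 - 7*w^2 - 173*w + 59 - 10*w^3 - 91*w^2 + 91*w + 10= -10*w^3 - 98*w^2 - 72*w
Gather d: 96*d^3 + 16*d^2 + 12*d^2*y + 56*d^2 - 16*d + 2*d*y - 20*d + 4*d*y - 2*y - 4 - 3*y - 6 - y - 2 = 96*d^3 + d^2*(12*y + 72) + d*(6*y - 36) - 6*y - 12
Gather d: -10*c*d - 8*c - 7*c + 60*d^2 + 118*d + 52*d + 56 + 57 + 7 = -15*c + 60*d^2 + d*(170 - 10*c) + 120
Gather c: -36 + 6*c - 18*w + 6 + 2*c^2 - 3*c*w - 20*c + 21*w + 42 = 2*c^2 + c*(-3*w - 14) + 3*w + 12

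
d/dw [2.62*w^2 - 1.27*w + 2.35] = 5.24*w - 1.27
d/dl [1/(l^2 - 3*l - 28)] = (3 - 2*l)/(-l^2 + 3*l + 28)^2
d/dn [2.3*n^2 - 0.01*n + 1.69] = 4.6*n - 0.01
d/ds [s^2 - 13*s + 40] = 2*s - 13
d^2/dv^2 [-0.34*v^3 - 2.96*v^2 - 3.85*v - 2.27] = -2.04*v - 5.92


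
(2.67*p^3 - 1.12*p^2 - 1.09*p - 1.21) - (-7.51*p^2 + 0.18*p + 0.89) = 2.67*p^3 + 6.39*p^2 - 1.27*p - 2.1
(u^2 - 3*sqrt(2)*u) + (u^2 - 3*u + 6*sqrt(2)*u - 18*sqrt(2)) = 2*u^2 - 3*u + 3*sqrt(2)*u - 18*sqrt(2)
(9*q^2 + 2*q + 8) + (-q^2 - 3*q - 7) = 8*q^2 - q + 1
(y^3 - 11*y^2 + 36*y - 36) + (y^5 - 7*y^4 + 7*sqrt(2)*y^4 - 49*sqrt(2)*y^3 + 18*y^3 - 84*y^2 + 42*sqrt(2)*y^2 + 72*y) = y^5 - 7*y^4 + 7*sqrt(2)*y^4 - 49*sqrt(2)*y^3 + 19*y^3 - 95*y^2 + 42*sqrt(2)*y^2 + 108*y - 36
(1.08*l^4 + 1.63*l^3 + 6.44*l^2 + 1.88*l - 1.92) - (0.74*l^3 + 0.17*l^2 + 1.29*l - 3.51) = 1.08*l^4 + 0.89*l^3 + 6.27*l^2 + 0.59*l + 1.59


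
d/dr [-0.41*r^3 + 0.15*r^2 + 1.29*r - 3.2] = -1.23*r^2 + 0.3*r + 1.29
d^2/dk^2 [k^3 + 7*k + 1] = 6*k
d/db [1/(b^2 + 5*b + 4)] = (-2*b - 5)/(b^2 + 5*b + 4)^2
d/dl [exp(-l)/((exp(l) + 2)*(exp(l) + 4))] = (-3*exp(2*l) - 12*exp(l) - 8)*exp(-l)/(exp(4*l) + 12*exp(3*l) + 52*exp(2*l) + 96*exp(l) + 64)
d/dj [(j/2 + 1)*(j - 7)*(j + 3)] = 3*j^2/2 - 2*j - 29/2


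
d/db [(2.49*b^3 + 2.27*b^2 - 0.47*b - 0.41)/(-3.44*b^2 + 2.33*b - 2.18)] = (-8.5656*b^4 + 11.6034*b^3 - 12.6123*b^2 - 12.718*b + 1.9799)/(11.8336*b^4 - 16.0304*b^3 + 20.4273*b^2 - 10.1588*b + 4.7524)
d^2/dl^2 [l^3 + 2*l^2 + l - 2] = 6*l + 4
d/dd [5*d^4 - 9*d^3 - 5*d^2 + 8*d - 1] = 20*d^3 - 27*d^2 - 10*d + 8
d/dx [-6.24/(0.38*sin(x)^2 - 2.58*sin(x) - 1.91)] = (4.7424*sin(x) - 16.0992)*cos(x)/(-0.38*sin(x)^2 + 2.58*sin(x) + 1.91)^2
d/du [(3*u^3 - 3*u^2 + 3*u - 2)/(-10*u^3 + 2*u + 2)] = (-15*u^4 + 36*u^3 - 24*u^2 - 6*u + 5)/(2*(25*u^6 - 10*u^4 - 10*u^3 + u^2 + 2*u + 1))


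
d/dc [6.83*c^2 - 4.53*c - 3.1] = 13.66*c - 4.53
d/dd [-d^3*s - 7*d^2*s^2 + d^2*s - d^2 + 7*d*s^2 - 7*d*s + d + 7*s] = -3*d^2*s - 14*d*s^2 + 2*d*s - 2*d + 7*s^2 - 7*s + 1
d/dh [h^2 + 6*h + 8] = 2*h + 6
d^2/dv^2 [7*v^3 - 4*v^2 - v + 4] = 42*v - 8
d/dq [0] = 0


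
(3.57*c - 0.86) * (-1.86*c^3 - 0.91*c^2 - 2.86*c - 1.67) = -6.6402*c^4 - 1.6491*c^3 - 9.4276*c^2 - 3.5023*c + 1.4362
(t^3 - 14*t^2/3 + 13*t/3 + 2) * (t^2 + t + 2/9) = t^5 - 11*t^4/3 - t^3/9 + 143*t^2/27 + 80*t/27 + 4/9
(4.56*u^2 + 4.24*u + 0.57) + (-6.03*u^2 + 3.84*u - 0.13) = -1.47*u^2 + 8.08*u + 0.44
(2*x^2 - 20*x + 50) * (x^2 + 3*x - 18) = 2*x^4 - 14*x^3 - 46*x^2 + 510*x - 900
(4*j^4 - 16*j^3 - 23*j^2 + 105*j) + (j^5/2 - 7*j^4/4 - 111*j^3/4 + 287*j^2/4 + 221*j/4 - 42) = j^5/2 + 9*j^4/4 - 175*j^3/4 + 195*j^2/4 + 641*j/4 - 42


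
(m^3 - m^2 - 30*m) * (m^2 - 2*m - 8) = m^5 - 3*m^4 - 36*m^3 + 68*m^2 + 240*m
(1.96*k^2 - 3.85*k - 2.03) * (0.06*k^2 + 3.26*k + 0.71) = 0.1176*k^4 + 6.1586*k^3 - 11.2812*k^2 - 9.3513*k - 1.4413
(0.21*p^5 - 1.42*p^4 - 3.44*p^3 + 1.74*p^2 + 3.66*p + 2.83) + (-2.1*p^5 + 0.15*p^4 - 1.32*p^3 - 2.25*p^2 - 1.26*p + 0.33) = -1.89*p^5 - 1.27*p^4 - 4.76*p^3 - 0.51*p^2 + 2.4*p + 3.16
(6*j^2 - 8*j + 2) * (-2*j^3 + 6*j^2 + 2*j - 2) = -12*j^5 + 52*j^4 - 40*j^3 - 16*j^2 + 20*j - 4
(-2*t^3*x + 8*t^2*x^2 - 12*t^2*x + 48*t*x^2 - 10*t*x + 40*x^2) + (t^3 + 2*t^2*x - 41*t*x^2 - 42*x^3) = -2*t^3*x + t^3 + 8*t^2*x^2 - 10*t^2*x + 7*t*x^2 - 10*t*x - 42*x^3 + 40*x^2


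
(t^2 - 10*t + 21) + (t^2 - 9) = 2*t^2 - 10*t + 12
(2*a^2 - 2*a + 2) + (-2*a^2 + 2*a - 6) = -4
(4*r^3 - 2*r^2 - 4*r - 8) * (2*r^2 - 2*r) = 8*r^5 - 12*r^4 - 4*r^3 - 8*r^2 + 16*r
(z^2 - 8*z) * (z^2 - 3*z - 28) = z^4 - 11*z^3 - 4*z^2 + 224*z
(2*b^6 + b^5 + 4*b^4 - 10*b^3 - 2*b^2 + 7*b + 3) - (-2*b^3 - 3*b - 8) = 2*b^6 + b^5 + 4*b^4 - 8*b^3 - 2*b^2 + 10*b + 11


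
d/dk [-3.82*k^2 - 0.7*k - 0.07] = -7.64*k - 0.7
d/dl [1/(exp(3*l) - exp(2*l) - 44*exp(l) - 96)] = (-3*exp(2*l) + 2*exp(l) + 44)*exp(l)/(-exp(3*l) + exp(2*l) + 44*exp(l) + 96)^2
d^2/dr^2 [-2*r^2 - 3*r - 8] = -4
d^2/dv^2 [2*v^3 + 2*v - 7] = 12*v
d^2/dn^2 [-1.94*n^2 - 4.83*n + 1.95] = -3.88000000000000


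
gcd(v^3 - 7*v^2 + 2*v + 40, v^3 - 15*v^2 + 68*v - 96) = v - 4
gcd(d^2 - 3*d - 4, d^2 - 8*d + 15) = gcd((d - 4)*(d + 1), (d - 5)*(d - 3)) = 1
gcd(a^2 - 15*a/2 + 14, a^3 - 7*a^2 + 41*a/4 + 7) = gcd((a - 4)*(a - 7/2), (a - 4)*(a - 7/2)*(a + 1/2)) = a^2 - 15*a/2 + 14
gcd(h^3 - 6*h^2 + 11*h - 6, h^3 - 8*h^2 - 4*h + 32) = h - 2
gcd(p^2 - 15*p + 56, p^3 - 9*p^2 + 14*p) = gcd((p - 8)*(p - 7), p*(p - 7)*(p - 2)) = p - 7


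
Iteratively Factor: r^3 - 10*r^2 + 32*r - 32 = (r - 4)*(r^2 - 6*r + 8) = (r - 4)^2*(r - 2)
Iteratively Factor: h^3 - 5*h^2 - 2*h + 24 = (h + 2)*(h^2 - 7*h + 12) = (h - 3)*(h + 2)*(h - 4)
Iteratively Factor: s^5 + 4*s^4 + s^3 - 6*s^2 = (s + 3)*(s^4 + s^3 - 2*s^2) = (s + 2)*(s + 3)*(s^3 - s^2) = (s - 1)*(s + 2)*(s + 3)*(s^2) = s*(s - 1)*(s + 2)*(s + 3)*(s)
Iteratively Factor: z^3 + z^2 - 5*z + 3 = (z + 3)*(z^2 - 2*z + 1) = (z - 1)*(z + 3)*(z - 1)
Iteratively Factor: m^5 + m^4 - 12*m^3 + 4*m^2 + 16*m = (m + 1)*(m^4 - 12*m^2 + 16*m) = m*(m + 1)*(m^3 - 12*m + 16) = m*(m - 2)*(m + 1)*(m^2 + 2*m - 8) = m*(m - 2)^2*(m + 1)*(m + 4)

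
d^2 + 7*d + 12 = (d + 3)*(d + 4)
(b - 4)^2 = b^2 - 8*b + 16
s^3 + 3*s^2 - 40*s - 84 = (s - 6)*(s + 2)*(s + 7)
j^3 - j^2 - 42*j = j*(j - 7)*(j + 6)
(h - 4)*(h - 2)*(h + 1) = h^3 - 5*h^2 + 2*h + 8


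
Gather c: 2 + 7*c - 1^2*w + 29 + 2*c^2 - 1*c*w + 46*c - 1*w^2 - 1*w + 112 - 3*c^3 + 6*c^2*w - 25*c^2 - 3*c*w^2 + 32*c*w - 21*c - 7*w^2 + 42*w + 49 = -3*c^3 + c^2*(6*w - 23) + c*(-3*w^2 + 31*w + 32) - 8*w^2 + 40*w + 192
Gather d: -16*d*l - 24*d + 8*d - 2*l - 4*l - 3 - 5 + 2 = d*(-16*l - 16) - 6*l - 6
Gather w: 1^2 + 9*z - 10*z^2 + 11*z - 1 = -10*z^2 + 20*z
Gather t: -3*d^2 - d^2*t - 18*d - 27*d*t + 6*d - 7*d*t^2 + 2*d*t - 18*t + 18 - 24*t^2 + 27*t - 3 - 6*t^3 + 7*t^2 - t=-3*d^2 - 12*d - 6*t^3 + t^2*(-7*d - 17) + t*(-d^2 - 25*d + 8) + 15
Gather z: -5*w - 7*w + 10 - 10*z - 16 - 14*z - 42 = -12*w - 24*z - 48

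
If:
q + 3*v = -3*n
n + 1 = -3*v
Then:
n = -3*v - 1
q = 6*v + 3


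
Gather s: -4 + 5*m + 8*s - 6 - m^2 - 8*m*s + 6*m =-m^2 + 11*m + s*(8 - 8*m) - 10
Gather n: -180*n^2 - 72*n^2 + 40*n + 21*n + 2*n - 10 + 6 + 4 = -252*n^2 + 63*n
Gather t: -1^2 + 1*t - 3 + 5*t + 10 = 6*t + 6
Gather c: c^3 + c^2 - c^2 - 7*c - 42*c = c^3 - 49*c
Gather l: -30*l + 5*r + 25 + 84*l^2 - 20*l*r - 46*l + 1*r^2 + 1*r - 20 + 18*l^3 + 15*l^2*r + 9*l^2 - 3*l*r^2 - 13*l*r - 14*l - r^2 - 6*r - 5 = 18*l^3 + l^2*(15*r + 93) + l*(-3*r^2 - 33*r - 90)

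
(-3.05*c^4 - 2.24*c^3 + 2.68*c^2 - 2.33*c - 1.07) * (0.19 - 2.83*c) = 8.6315*c^5 + 5.7597*c^4 - 8.01*c^3 + 7.1031*c^2 + 2.5854*c - 0.2033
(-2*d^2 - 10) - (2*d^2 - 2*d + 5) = -4*d^2 + 2*d - 15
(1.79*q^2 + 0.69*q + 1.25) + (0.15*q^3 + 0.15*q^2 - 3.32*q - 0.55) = 0.15*q^3 + 1.94*q^2 - 2.63*q + 0.7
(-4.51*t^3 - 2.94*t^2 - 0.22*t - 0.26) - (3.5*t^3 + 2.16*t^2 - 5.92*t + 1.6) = -8.01*t^3 - 5.1*t^2 + 5.7*t - 1.86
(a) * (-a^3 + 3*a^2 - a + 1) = -a^4 + 3*a^3 - a^2 + a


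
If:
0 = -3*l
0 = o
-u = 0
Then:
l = 0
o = 0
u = 0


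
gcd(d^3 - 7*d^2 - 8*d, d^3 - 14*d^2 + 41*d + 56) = d^2 - 7*d - 8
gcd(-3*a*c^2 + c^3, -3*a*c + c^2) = 3*a*c - c^2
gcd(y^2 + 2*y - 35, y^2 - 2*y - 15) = y - 5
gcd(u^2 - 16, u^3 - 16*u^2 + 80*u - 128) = u - 4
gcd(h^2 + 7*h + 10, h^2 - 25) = h + 5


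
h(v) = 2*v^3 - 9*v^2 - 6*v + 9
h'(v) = 6*v^2 - 18*v - 6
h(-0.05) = 9.28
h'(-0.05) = -5.08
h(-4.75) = -379.91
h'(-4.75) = 214.88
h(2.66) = -33.00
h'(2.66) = -11.43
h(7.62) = 325.60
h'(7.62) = 205.23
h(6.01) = 82.02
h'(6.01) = 102.54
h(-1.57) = -11.50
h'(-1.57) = 37.05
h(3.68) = -35.29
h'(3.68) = 9.01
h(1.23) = -8.27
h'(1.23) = -19.06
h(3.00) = -36.00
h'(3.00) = -6.00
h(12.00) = 2097.00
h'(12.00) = 642.00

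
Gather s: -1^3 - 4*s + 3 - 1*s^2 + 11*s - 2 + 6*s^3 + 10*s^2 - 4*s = 6*s^3 + 9*s^2 + 3*s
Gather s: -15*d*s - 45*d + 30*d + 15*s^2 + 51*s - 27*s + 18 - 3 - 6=-15*d + 15*s^2 + s*(24 - 15*d) + 9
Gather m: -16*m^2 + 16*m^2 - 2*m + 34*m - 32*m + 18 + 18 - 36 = 0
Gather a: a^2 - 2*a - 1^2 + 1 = a^2 - 2*a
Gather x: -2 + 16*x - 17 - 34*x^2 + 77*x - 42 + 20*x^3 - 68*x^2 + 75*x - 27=20*x^3 - 102*x^2 + 168*x - 88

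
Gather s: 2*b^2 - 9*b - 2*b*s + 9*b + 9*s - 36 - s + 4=2*b^2 + s*(8 - 2*b) - 32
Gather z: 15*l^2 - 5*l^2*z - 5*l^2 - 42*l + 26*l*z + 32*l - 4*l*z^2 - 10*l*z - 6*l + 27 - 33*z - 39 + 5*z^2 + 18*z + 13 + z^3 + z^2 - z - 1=10*l^2 - 16*l + z^3 + z^2*(6 - 4*l) + z*(-5*l^2 + 16*l - 16)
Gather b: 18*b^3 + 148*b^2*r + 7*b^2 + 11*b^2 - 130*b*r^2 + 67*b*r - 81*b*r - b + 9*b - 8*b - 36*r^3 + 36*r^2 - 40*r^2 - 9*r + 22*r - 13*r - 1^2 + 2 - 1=18*b^3 + b^2*(148*r + 18) + b*(-130*r^2 - 14*r) - 36*r^3 - 4*r^2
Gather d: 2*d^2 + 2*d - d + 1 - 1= 2*d^2 + d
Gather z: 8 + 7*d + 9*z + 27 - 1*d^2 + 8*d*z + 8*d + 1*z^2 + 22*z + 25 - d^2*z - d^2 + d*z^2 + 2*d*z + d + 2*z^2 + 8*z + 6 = -2*d^2 + 16*d + z^2*(d + 3) + z*(-d^2 + 10*d + 39) + 66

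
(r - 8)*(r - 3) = r^2 - 11*r + 24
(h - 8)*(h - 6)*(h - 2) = h^3 - 16*h^2 + 76*h - 96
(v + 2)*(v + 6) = v^2 + 8*v + 12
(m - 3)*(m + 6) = m^2 + 3*m - 18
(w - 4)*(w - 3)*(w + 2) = w^3 - 5*w^2 - 2*w + 24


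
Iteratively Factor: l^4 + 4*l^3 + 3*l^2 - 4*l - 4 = (l - 1)*(l^3 + 5*l^2 + 8*l + 4) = (l - 1)*(l + 2)*(l^2 + 3*l + 2) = (l - 1)*(l + 1)*(l + 2)*(l + 2)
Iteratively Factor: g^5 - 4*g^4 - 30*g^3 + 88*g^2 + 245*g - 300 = (g + 3)*(g^4 - 7*g^3 - 9*g^2 + 115*g - 100) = (g - 5)*(g + 3)*(g^3 - 2*g^2 - 19*g + 20) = (g - 5)*(g - 1)*(g + 3)*(g^2 - g - 20) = (g - 5)*(g - 1)*(g + 3)*(g + 4)*(g - 5)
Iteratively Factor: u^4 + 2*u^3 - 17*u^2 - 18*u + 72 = (u + 3)*(u^3 - u^2 - 14*u + 24) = (u + 3)*(u + 4)*(u^2 - 5*u + 6) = (u - 2)*(u + 3)*(u + 4)*(u - 3)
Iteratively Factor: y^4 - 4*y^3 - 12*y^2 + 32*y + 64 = (y + 2)*(y^3 - 6*y^2 + 32) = (y - 4)*(y + 2)*(y^2 - 2*y - 8) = (y - 4)^2*(y + 2)*(y + 2)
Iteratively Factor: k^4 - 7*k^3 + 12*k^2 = (k)*(k^3 - 7*k^2 + 12*k) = k*(k - 4)*(k^2 - 3*k) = k^2*(k - 4)*(k - 3)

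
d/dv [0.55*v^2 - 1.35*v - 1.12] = 1.1*v - 1.35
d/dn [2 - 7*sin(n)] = -7*cos(n)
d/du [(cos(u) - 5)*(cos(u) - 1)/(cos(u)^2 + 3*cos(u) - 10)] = 3*(-3*cos(u)^2 + 10*cos(u) - 15)*sin(u)/((cos(u) - 2)^2*(cos(u) + 5)^2)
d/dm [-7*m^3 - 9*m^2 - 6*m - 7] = -21*m^2 - 18*m - 6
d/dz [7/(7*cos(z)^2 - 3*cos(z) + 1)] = 7*(14*cos(z) - 3)*sin(z)/(7*cos(z)^2 - 3*cos(z) + 1)^2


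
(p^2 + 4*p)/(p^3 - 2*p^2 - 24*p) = 1/(p - 6)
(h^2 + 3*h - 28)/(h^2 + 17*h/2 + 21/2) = 2*(h - 4)/(2*h + 3)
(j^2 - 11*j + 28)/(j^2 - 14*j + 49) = (j - 4)/(j - 7)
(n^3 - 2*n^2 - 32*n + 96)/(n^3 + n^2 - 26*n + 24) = (n - 4)/(n - 1)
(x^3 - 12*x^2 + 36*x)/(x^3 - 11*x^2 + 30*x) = (x - 6)/(x - 5)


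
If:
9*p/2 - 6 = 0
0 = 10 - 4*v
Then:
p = 4/3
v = 5/2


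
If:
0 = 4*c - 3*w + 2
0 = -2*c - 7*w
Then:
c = -7/17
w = 2/17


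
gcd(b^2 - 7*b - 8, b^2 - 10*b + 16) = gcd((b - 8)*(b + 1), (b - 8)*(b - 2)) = b - 8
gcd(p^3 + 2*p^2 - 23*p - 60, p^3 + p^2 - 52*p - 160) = p + 4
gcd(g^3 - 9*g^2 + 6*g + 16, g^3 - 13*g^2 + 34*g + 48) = g^2 - 7*g - 8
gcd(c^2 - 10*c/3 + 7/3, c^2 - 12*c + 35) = 1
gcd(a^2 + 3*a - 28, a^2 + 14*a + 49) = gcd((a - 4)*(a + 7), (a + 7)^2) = a + 7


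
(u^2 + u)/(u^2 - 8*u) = (u + 1)/(u - 8)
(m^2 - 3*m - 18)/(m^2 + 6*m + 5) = (m^2 - 3*m - 18)/(m^2 + 6*m + 5)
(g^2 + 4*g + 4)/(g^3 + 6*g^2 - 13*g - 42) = (g + 2)/(g^2 + 4*g - 21)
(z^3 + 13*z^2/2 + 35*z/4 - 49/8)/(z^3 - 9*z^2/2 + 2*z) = (z^2 + 7*z + 49/4)/(z*(z - 4))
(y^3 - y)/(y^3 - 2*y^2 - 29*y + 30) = y*(y + 1)/(y^2 - y - 30)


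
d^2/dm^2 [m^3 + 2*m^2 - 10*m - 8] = 6*m + 4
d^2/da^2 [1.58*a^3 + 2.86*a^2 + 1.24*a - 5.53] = 9.48*a + 5.72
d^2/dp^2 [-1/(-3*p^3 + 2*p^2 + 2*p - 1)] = 2*((2 - 9*p)*(3*p^3 - 2*p^2 - 2*p + 1) + (-9*p^2 + 4*p + 2)^2)/(3*p^3 - 2*p^2 - 2*p + 1)^3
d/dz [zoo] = 0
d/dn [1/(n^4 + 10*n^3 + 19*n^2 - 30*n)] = 2*(-2*n^3 - 15*n^2 - 19*n + 15)/(n^2*(n^3 + 10*n^2 + 19*n - 30)^2)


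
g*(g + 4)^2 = g^3 + 8*g^2 + 16*g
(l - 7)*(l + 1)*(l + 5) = l^3 - l^2 - 37*l - 35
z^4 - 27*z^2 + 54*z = z*(z - 3)^2*(z + 6)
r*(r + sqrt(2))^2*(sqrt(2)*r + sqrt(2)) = sqrt(2)*r^4 + sqrt(2)*r^3 + 4*r^3 + 2*sqrt(2)*r^2 + 4*r^2 + 2*sqrt(2)*r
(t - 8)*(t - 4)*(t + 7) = t^3 - 5*t^2 - 52*t + 224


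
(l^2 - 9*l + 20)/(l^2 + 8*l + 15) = (l^2 - 9*l + 20)/(l^2 + 8*l + 15)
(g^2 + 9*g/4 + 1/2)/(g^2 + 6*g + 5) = (4*g^2 + 9*g + 2)/(4*(g^2 + 6*g + 5))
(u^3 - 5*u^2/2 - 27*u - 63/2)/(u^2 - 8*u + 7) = (2*u^2 + 9*u + 9)/(2*(u - 1))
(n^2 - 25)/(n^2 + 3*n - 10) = (n - 5)/(n - 2)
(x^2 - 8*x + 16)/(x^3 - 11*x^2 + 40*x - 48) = 1/(x - 3)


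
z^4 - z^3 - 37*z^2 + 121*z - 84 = (z - 4)*(z - 3)*(z - 1)*(z + 7)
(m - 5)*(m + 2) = m^2 - 3*m - 10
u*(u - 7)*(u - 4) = u^3 - 11*u^2 + 28*u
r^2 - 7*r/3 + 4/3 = (r - 4/3)*(r - 1)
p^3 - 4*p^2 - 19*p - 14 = (p - 7)*(p + 1)*(p + 2)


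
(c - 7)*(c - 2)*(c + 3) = c^3 - 6*c^2 - 13*c + 42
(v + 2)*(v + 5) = v^2 + 7*v + 10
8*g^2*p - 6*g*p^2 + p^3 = p*(-4*g + p)*(-2*g + p)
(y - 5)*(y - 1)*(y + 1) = y^3 - 5*y^2 - y + 5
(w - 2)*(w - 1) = w^2 - 3*w + 2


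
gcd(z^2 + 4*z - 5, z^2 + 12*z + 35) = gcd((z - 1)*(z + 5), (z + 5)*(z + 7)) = z + 5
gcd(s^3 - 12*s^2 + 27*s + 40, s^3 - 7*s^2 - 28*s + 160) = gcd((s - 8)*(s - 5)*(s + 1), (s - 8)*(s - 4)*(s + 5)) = s - 8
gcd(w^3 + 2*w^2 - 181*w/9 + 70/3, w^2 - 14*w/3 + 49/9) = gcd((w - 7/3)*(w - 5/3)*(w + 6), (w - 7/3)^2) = w - 7/3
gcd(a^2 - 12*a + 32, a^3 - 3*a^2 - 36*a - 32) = a - 8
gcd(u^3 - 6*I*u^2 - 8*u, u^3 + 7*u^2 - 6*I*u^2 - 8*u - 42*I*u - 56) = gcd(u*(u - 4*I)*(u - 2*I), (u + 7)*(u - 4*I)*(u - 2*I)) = u^2 - 6*I*u - 8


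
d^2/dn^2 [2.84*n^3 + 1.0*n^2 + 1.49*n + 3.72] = 17.04*n + 2.0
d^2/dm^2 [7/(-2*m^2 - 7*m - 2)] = 14*(4*m^2 + 14*m - (4*m + 7)^2 + 4)/(2*m^2 + 7*m + 2)^3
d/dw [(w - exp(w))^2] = 2*(1 - exp(w))*(w - exp(w))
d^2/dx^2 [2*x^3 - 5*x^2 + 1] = 12*x - 10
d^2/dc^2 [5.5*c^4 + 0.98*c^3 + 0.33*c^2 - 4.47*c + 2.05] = 66.0*c^2 + 5.88*c + 0.66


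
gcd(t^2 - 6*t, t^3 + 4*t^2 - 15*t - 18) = 1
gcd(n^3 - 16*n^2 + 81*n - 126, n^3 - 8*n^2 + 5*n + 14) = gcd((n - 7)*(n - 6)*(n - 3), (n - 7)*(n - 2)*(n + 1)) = n - 7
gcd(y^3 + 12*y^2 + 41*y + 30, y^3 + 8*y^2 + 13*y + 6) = y^2 + 7*y + 6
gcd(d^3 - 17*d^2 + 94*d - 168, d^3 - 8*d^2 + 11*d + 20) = d - 4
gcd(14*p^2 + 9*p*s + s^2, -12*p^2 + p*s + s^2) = 1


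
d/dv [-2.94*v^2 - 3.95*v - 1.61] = -5.88*v - 3.95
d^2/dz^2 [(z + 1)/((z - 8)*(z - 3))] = 2*(z^3 + 3*z^2 - 105*z + 361)/(z^6 - 33*z^5 + 435*z^4 - 2915*z^3 + 10440*z^2 - 19008*z + 13824)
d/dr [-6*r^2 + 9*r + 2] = 9 - 12*r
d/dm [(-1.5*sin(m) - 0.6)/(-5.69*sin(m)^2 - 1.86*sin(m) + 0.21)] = (-6.828*sin(m) + 4.2675*cos(2*m) - 5.6985)*cos(m)/(5.69*sin(m)^2 + 1.86*sin(m) - 0.21)^2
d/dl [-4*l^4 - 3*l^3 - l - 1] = -16*l^3 - 9*l^2 - 1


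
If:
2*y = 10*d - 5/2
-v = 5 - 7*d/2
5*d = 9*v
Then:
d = 90/53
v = 50/53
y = 1535/212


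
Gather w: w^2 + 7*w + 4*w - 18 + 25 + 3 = w^2 + 11*w + 10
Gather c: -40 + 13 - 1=-28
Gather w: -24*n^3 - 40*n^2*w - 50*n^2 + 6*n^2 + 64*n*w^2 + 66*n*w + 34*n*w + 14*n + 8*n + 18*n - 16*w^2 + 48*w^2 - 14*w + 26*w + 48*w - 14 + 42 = -24*n^3 - 44*n^2 + 40*n + w^2*(64*n + 32) + w*(-40*n^2 + 100*n + 60) + 28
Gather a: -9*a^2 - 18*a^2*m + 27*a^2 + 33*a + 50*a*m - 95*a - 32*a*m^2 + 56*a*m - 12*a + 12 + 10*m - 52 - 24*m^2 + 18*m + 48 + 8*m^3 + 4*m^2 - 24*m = a^2*(18 - 18*m) + a*(-32*m^2 + 106*m - 74) + 8*m^3 - 20*m^2 + 4*m + 8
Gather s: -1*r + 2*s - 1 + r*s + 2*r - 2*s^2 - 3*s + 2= r - 2*s^2 + s*(r - 1) + 1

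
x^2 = x^2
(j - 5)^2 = j^2 - 10*j + 25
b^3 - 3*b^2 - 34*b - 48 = (b - 8)*(b + 2)*(b + 3)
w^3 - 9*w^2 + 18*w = w*(w - 6)*(w - 3)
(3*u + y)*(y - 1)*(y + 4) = 3*u*y^2 + 9*u*y - 12*u + y^3 + 3*y^2 - 4*y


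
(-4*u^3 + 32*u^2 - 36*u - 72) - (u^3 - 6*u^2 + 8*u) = -5*u^3 + 38*u^2 - 44*u - 72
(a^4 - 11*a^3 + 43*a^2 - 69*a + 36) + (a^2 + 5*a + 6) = a^4 - 11*a^3 + 44*a^2 - 64*a + 42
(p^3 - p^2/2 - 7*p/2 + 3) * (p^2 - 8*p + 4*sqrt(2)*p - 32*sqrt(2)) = p^5 - 17*p^4/2 + 4*sqrt(2)*p^4 - 34*sqrt(2)*p^3 + p^3/2 + 2*sqrt(2)*p^2 + 31*p^2 - 24*p + 124*sqrt(2)*p - 96*sqrt(2)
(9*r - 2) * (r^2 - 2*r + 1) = 9*r^3 - 20*r^2 + 13*r - 2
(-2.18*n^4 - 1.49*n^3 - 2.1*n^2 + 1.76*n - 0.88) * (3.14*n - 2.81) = -6.8452*n^5 + 1.4472*n^4 - 2.4071*n^3 + 11.4274*n^2 - 7.7088*n + 2.4728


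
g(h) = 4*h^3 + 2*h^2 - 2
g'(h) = 12*h^2 + 4*h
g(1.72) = 24.27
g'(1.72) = 42.38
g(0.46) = -1.19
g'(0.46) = 4.38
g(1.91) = 33.17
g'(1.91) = 51.42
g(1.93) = 34.21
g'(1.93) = 52.42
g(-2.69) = -65.39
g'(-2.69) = 76.07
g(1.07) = 5.19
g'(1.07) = 18.02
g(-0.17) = -1.96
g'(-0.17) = -0.33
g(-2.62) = -60.21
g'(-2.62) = 71.89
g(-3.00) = -92.00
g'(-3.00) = 96.00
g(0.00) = -2.00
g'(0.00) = 0.00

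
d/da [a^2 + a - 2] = 2*a + 1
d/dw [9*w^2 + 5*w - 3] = 18*w + 5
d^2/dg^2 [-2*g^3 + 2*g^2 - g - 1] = 4 - 12*g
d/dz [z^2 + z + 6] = 2*z + 1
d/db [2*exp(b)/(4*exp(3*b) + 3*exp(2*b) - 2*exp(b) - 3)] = (-16*exp(3*b) - 6*exp(2*b) - 6)*exp(b)/(16*exp(6*b) + 24*exp(5*b) - 7*exp(4*b) - 36*exp(3*b) - 14*exp(2*b) + 12*exp(b) + 9)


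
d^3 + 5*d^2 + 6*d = d*(d + 2)*(d + 3)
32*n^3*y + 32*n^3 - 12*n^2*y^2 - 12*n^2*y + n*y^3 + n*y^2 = (-8*n + y)*(-4*n + y)*(n*y + n)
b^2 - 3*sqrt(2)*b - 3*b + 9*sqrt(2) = (b - 3)*(b - 3*sqrt(2))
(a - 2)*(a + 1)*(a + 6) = a^3 + 5*a^2 - 8*a - 12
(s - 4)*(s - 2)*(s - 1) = s^3 - 7*s^2 + 14*s - 8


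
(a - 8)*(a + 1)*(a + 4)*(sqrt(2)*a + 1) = sqrt(2)*a^4 - 3*sqrt(2)*a^3 + a^3 - 36*sqrt(2)*a^2 - 3*a^2 - 32*sqrt(2)*a - 36*a - 32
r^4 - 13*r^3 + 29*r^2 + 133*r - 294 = (r - 7)^2*(r - 2)*(r + 3)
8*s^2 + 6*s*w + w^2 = (2*s + w)*(4*s + w)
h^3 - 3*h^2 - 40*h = h*(h - 8)*(h + 5)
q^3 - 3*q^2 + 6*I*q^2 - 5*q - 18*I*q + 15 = (q - 3)*(q + I)*(q + 5*I)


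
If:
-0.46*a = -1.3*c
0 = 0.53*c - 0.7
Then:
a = 3.73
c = 1.32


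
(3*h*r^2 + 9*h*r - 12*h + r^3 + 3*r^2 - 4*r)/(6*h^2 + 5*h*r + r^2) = (r^2 + 3*r - 4)/(2*h + r)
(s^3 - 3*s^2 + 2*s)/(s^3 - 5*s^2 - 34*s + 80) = s*(s - 1)/(s^2 - 3*s - 40)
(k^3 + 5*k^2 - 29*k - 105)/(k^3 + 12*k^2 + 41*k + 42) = (k - 5)/(k + 2)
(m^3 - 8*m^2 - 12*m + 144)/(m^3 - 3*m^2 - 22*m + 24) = (m - 6)/(m - 1)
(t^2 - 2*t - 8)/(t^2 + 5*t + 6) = (t - 4)/(t + 3)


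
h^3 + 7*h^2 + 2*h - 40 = (h - 2)*(h + 4)*(h + 5)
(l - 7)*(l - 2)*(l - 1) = l^3 - 10*l^2 + 23*l - 14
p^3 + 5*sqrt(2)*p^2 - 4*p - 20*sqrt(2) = (p - 2)*(p + 2)*(p + 5*sqrt(2))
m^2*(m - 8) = m^3 - 8*m^2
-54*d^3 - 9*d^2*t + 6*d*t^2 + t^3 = (-3*d + t)*(3*d + t)*(6*d + t)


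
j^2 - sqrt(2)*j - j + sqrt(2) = (j - 1)*(j - sqrt(2))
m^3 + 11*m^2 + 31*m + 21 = (m + 1)*(m + 3)*(m + 7)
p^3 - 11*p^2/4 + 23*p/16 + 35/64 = (p - 7/4)*(p - 5/4)*(p + 1/4)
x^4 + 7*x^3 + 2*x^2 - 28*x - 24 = (x - 2)*(x + 1)*(x + 2)*(x + 6)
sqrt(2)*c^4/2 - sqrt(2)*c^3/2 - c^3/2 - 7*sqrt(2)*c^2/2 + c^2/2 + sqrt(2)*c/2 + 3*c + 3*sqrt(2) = (c - 3)*(c + 2)*(c - sqrt(2))*(sqrt(2)*c/2 + 1/2)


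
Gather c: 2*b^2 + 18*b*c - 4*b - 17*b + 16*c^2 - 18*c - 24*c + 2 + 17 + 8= 2*b^2 - 21*b + 16*c^2 + c*(18*b - 42) + 27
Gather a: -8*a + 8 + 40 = 48 - 8*a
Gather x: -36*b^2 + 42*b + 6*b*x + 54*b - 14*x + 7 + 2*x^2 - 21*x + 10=-36*b^2 + 96*b + 2*x^2 + x*(6*b - 35) + 17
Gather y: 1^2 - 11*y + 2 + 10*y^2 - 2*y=10*y^2 - 13*y + 3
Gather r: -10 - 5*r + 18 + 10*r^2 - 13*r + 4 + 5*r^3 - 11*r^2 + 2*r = 5*r^3 - r^2 - 16*r + 12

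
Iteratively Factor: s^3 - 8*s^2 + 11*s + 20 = (s - 4)*(s^2 - 4*s - 5) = (s - 4)*(s + 1)*(s - 5)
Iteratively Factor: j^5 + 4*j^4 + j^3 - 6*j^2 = (j + 2)*(j^4 + 2*j^3 - 3*j^2) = (j + 2)*(j + 3)*(j^3 - j^2) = (j - 1)*(j + 2)*(j + 3)*(j^2) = j*(j - 1)*(j + 2)*(j + 3)*(j)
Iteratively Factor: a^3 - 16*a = (a + 4)*(a^2 - 4*a) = a*(a + 4)*(a - 4)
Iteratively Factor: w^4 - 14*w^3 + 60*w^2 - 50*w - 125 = (w - 5)*(w^3 - 9*w^2 + 15*w + 25) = (w - 5)^2*(w^2 - 4*w - 5) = (w - 5)^3*(w + 1)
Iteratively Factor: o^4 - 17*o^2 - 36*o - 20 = (o + 2)*(o^3 - 2*o^2 - 13*o - 10) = (o + 1)*(o + 2)*(o^2 - 3*o - 10) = (o + 1)*(o + 2)^2*(o - 5)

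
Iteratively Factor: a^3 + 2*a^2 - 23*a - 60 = (a + 3)*(a^2 - a - 20) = (a + 3)*(a + 4)*(a - 5)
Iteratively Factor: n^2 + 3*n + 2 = (n + 1)*(n + 2)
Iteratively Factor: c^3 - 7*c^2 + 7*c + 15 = (c - 5)*(c^2 - 2*c - 3) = (c - 5)*(c + 1)*(c - 3)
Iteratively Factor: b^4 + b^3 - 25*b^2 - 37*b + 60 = (b + 4)*(b^3 - 3*b^2 - 13*b + 15) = (b + 3)*(b + 4)*(b^2 - 6*b + 5) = (b - 1)*(b + 3)*(b + 4)*(b - 5)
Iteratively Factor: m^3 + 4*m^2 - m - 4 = (m + 4)*(m^2 - 1) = (m - 1)*(m + 4)*(m + 1)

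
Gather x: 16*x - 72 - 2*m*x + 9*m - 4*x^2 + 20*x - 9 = 9*m - 4*x^2 + x*(36 - 2*m) - 81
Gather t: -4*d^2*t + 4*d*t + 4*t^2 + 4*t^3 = 4*t^3 + 4*t^2 + t*(-4*d^2 + 4*d)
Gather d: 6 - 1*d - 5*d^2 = -5*d^2 - d + 6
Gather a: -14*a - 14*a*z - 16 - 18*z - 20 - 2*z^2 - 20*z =a*(-14*z - 14) - 2*z^2 - 38*z - 36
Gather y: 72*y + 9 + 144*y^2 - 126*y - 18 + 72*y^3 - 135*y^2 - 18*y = 72*y^3 + 9*y^2 - 72*y - 9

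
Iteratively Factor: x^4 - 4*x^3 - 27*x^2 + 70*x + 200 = (x - 5)*(x^3 + x^2 - 22*x - 40) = (x - 5)*(x + 4)*(x^2 - 3*x - 10) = (x - 5)*(x + 2)*(x + 4)*(x - 5)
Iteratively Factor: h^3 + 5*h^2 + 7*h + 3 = (h + 1)*(h^2 + 4*h + 3) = (h + 1)*(h + 3)*(h + 1)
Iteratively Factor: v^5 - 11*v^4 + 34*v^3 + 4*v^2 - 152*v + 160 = (v - 5)*(v^4 - 6*v^3 + 4*v^2 + 24*v - 32) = (v - 5)*(v - 4)*(v^3 - 2*v^2 - 4*v + 8) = (v - 5)*(v - 4)*(v - 2)*(v^2 - 4) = (v - 5)*(v - 4)*(v - 2)*(v + 2)*(v - 2)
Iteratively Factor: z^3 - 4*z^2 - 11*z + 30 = (z + 3)*(z^2 - 7*z + 10) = (z - 5)*(z + 3)*(z - 2)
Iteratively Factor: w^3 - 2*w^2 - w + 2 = (w - 2)*(w^2 - 1) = (w - 2)*(w - 1)*(w + 1)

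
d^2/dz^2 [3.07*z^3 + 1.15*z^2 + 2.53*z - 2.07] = 18.42*z + 2.3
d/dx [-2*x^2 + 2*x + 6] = 2 - 4*x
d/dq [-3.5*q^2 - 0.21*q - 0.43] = -7.0*q - 0.21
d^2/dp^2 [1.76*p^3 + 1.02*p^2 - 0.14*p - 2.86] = 10.56*p + 2.04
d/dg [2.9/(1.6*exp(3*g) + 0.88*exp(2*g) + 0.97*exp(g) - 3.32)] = (-13.92*exp(2*g) - 5.104*exp(g) - 2.813)*exp(g)/(1.6*exp(3*g) + 0.88*exp(2*g) + 0.97*exp(g) - 3.32)^2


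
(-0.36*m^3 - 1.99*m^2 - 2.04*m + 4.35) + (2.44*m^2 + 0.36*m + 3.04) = -0.36*m^3 + 0.45*m^2 - 1.68*m + 7.39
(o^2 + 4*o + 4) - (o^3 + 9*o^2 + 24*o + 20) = -o^3 - 8*o^2 - 20*o - 16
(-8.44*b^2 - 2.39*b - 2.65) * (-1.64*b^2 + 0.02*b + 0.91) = 13.8416*b^4 + 3.7508*b^3 - 3.3822*b^2 - 2.2279*b - 2.4115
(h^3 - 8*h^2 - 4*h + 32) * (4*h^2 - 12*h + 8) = 4*h^5 - 44*h^4 + 88*h^3 + 112*h^2 - 416*h + 256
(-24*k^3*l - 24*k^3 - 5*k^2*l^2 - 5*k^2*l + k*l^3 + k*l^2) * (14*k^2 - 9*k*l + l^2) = -336*k^5*l - 336*k^5 + 146*k^4*l^2 + 146*k^4*l + 35*k^3*l^3 + 35*k^3*l^2 - 14*k^2*l^4 - 14*k^2*l^3 + k*l^5 + k*l^4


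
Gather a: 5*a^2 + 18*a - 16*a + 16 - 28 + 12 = 5*a^2 + 2*a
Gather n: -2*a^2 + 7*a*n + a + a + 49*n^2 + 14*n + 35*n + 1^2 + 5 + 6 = -2*a^2 + 2*a + 49*n^2 + n*(7*a + 49) + 12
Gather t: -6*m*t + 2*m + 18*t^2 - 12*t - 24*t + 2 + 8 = 2*m + 18*t^2 + t*(-6*m - 36) + 10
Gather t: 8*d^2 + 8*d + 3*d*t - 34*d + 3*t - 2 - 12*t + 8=8*d^2 - 26*d + t*(3*d - 9) + 6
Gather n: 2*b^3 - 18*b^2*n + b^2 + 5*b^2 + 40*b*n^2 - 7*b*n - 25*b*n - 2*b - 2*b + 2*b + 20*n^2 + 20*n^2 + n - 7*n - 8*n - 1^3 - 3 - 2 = 2*b^3 + 6*b^2 - 2*b + n^2*(40*b + 40) + n*(-18*b^2 - 32*b - 14) - 6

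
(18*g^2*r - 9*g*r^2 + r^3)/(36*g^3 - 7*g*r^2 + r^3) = r/(2*g + r)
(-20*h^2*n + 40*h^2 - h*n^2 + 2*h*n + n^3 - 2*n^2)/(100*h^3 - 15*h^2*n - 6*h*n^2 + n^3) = (2 - n)/(5*h - n)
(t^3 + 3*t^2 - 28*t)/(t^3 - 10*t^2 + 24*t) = (t + 7)/(t - 6)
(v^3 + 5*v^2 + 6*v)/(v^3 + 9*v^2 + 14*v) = (v + 3)/(v + 7)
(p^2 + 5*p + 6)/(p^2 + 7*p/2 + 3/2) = 2*(p + 2)/(2*p + 1)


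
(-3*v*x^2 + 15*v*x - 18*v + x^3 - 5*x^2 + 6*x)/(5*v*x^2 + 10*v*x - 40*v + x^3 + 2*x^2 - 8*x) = (-3*v*x + 9*v + x^2 - 3*x)/(5*v*x + 20*v + x^2 + 4*x)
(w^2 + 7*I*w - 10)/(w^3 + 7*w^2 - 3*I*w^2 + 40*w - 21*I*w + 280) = (w + 2*I)/(w^2 + w*(7 - 8*I) - 56*I)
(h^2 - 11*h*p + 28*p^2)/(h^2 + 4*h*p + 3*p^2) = (h^2 - 11*h*p + 28*p^2)/(h^2 + 4*h*p + 3*p^2)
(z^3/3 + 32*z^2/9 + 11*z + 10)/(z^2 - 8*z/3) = (z^3 + 32*z^2/3 + 33*z + 30)/(z*(3*z - 8))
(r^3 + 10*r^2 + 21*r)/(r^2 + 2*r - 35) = r*(r + 3)/(r - 5)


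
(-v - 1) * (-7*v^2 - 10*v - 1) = 7*v^3 + 17*v^2 + 11*v + 1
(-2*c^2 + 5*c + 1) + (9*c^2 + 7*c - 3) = 7*c^2 + 12*c - 2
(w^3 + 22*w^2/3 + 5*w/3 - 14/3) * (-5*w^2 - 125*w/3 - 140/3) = -5*w^5 - 235*w^4/3 - 3245*w^3/9 - 1165*w^2/3 + 350*w/3 + 1960/9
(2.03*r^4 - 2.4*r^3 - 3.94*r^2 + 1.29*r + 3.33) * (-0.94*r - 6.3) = -1.9082*r^5 - 10.533*r^4 + 18.8236*r^3 + 23.6094*r^2 - 11.2572*r - 20.979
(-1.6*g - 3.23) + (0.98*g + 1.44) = -0.62*g - 1.79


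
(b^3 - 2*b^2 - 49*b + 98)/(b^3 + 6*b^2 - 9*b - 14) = (b - 7)/(b + 1)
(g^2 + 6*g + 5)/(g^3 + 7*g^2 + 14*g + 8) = (g + 5)/(g^2 + 6*g + 8)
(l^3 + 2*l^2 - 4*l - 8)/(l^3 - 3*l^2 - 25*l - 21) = (-l^3 - 2*l^2 + 4*l + 8)/(-l^3 + 3*l^2 + 25*l + 21)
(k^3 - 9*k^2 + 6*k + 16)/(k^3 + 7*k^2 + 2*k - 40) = (k^2 - 7*k - 8)/(k^2 + 9*k + 20)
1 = 1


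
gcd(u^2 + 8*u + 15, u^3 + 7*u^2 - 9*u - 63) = u + 3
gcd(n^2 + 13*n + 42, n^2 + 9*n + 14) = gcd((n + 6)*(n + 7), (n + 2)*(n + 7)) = n + 7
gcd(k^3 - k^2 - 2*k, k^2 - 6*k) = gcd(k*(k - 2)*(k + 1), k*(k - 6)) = k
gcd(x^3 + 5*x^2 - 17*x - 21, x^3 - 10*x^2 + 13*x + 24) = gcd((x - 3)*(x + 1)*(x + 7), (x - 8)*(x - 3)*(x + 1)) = x^2 - 2*x - 3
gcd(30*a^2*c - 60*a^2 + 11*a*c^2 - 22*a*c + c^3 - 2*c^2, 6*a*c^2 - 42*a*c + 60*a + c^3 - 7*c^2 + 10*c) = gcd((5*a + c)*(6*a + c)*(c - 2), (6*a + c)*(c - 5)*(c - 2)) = 6*a*c - 12*a + c^2 - 2*c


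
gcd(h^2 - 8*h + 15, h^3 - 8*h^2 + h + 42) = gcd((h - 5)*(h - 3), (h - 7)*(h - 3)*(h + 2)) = h - 3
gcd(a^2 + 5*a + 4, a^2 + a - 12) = a + 4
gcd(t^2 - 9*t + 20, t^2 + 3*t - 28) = t - 4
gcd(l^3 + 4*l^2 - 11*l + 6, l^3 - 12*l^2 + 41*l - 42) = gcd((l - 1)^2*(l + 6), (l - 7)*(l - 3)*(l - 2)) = 1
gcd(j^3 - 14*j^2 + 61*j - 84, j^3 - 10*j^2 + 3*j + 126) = j - 7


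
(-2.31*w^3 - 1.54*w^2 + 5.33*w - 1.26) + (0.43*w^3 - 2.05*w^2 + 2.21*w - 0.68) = -1.88*w^3 - 3.59*w^2 + 7.54*w - 1.94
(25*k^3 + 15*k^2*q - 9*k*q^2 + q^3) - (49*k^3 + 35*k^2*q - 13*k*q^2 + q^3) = -24*k^3 - 20*k^2*q + 4*k*q^2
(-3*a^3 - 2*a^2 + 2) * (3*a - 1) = -9*a^4 - 3*a^3 + 2*a^2 + 6*a - 2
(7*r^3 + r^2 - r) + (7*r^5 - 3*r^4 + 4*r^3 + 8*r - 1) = 7*r^5 - 3*r^4 + 11*r^3 + r^2 + 7*r - 1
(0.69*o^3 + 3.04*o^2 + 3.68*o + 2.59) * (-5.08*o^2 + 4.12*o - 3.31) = -3.5052*o^5 - 12.6004*o^4 - 8.4535*o^3 - 8.058*o^2 - 1.51*o - 8.5729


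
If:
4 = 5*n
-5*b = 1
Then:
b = -1/5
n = 4/5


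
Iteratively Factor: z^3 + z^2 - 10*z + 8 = (z - 1)*(z^2 + 2*z - 8) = (z - 1)*(z + 4)*(z - 2)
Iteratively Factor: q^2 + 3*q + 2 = (q + 1)*(q + 2)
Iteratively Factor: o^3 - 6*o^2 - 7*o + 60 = (o - 5)*(o^2 - o - 12) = (o - 5)*(o + 3)*(o - 4)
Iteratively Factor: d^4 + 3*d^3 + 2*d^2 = (d + 2)*(d^3 + d^2) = d*(d + 2)*(d^2 + d) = d*(d + 1)*(d + 2)*(d)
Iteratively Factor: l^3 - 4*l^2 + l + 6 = (l - 2)*(l^2 - 2*l - 3) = (l - 3)*(l - 2)*(l + 1)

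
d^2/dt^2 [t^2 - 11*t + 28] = 2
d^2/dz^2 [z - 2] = 0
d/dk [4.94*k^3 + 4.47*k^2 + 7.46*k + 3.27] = 14.82*k^2 + 8.94*k + 7.46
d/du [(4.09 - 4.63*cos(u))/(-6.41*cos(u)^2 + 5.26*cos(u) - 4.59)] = (29.6783*cos(u)^2 - 52.4338*cos(u) + 0.261699999999998)*sin(u)/(41.0881*cos(u)^4 - 67.4332*cos(u)^3 + 86.5114*cos(u)^2 - 48.2868*cos(u) + 21.0681)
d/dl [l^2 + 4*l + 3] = 2*l + 4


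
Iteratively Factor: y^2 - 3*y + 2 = (y - 1)*(y - 2)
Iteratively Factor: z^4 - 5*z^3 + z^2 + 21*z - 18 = (z - 3)*(z^3 - 2*z^2 - 5*z + 6) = (z - 3)^2*(z^2 + z - 2) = (z - 3)^2*(z - 1)*(z + 2)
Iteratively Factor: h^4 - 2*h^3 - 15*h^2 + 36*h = (h + 4)*(h^3 - 6*h^2 + 9*h) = (h - 3)*(h + 4)*(h^2 - 3*h) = (h - 3)^2*(h + 4)*(h)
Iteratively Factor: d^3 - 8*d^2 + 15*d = (d)*(d^2 - 8*d + 15) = d*(d - 3)*(d - 5)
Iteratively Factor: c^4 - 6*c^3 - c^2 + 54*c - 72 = (c - 4)*(c^3 - 2*c^2 - 9*c + 18) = (c - 4)*(c + 3)*(c^2 - 5*c + 6) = (c - 4)*(c - 3)*(c + 3)*(c - 2)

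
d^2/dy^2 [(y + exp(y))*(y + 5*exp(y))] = 6*y*exp(y) + 20*exp(2*y) + 12*exp(y) + 2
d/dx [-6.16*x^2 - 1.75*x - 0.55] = -12.32*x - 1.75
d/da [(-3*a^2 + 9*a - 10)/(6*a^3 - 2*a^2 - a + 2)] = (18*a^4 - 108*a^3 + 201*a^2 - 52*a + 8)/(36*a^6 - 24*a^5 - 8*a^4 + 28*a^3 - 7*a^2 - 4*a + 4)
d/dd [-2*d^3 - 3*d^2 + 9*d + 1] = -6*d^2 - 6*d + 9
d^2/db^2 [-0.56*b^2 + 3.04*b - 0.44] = -1.12000000000000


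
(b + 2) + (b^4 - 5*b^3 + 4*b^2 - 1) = b^4 - 5*b^3 + 4*b^2 + b + 1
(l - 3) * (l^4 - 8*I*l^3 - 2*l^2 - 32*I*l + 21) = l^5 - 3*l^4 - 8*I*l^4 - 2*l^3 + 24*I*l^3 + 6*l^2 - 32*I*l^2 + 21*l + 96*I*l - 63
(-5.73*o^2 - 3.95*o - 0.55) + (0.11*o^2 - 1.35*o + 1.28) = -5.62*o^2 - 5.3*o + 0.73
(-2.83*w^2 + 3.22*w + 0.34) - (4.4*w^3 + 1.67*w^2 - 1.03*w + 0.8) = -4.4*w^3 - 4.5*w^2 + 4.25*w - 0.46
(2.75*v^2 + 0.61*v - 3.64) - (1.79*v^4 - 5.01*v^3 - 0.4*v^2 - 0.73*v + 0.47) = -1.79*v^4 + 5.01*v^3 + 3.15*v^2 + 1.34*v - 4.11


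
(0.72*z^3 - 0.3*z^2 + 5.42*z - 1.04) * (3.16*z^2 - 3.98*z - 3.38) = 2.2752*z^5 - 3.8136*z^4 + 15.8876*z^3 - 23.844*z^2 - 14.1804*z + 3.5152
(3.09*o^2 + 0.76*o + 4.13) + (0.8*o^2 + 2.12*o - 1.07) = 3.89*o^2 + 2.88*o + 3.06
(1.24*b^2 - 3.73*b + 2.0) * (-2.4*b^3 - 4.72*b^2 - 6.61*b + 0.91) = -2.976*b^5 + 3.0992*b^4 + 4.6092*b^3 + 16.3437*b^2 - 16.6143*b + 1.82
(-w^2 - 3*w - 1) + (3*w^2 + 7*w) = 2*w^2 + 4*w - 1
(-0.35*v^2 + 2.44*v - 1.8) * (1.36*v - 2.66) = -0.476*v^3 + 4.2494*v^2 - 8.9384*v + 4.788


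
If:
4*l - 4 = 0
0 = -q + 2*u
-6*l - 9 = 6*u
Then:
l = 1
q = -5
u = -5/2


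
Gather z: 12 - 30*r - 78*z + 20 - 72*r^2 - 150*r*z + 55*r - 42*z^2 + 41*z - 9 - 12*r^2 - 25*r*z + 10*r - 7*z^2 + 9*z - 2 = -84*r^2 + 35*r - 49*z^2 + z*(-175*r - 28) + 21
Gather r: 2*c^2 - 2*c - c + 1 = 2*c^2 - 3*c + 1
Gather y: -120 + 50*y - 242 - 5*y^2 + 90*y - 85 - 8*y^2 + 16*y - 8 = -13*y^2 + 156*y - 455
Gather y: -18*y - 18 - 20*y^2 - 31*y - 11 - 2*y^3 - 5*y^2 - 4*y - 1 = -2*y^3 - 25*y^2 - 53*y - 30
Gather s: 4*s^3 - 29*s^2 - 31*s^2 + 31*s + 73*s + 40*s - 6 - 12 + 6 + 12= 4*s^3 - 60*s^2 + 144*s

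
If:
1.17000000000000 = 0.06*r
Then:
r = 19.50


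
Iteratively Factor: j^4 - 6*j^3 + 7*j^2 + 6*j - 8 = (j - 1)*(j^3 - 5*j^2 + 2*j + 8) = (j - 4)*(j - 1)*(j^2 - j - 2) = (j - 4)*(j - 1)*(j + 1)*(j - 2)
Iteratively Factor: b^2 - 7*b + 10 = (b - 5)*(b - 2)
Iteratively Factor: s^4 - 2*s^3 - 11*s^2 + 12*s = (s - 1)*(s^3 - s^2 - 12*s) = (s - 4)*(s - 1)*(s^2 + 3*s) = s*(s - 4)*(s - 1)*(s + 3)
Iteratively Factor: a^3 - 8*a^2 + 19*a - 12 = (a - 4)*(a^2 - 4*a + 3) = (a - 4)*(a - 1)*(a - 3)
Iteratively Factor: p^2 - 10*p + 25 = (p - 5)*(p - 5)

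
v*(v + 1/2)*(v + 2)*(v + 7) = v^4 + 19*v^3/2 + 37*v^2/2 + 7*v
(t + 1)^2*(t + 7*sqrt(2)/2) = t^3 + 2*t^2 + 7*sqrt(2)*t^2/2 + t + 7*sqrt(2)*t + 7*sqrt(2)/2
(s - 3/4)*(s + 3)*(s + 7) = s^3 + 37*s^2/4 + 27*s/2 - 63/4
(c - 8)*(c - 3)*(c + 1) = c^3 - 10*c^2 + 13*c + 24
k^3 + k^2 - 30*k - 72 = (k - 6)*(k + 3)*(k + 4)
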